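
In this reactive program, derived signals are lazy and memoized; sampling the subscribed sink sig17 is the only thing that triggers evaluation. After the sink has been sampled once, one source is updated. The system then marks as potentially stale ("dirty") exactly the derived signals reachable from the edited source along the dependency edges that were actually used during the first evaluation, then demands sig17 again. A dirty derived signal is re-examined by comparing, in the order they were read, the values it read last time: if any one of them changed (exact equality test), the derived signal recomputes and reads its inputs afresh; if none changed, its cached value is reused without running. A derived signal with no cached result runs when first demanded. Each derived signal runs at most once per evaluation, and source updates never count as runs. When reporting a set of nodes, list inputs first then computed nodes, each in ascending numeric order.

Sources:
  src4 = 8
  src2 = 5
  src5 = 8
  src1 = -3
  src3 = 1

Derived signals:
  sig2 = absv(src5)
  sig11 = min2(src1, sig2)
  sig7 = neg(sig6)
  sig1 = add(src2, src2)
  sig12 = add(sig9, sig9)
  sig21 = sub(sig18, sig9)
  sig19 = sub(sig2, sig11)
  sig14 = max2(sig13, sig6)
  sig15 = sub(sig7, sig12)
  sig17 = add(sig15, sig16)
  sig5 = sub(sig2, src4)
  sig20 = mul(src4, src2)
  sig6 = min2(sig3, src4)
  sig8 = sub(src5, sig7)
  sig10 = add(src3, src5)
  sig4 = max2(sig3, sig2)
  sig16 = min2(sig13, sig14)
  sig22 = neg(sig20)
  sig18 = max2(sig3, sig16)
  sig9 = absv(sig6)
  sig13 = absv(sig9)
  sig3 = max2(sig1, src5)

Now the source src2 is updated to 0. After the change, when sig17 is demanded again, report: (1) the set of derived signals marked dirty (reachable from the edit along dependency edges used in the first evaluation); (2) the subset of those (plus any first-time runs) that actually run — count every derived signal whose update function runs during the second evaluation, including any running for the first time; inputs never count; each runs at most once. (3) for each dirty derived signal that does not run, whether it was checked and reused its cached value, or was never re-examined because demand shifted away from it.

First demand of the output computes:
  sig1 = add(5, 5) = 10
  sig3 = max2(10, 8) = 10
  sig6 = min2(10, 8) = 8
  sig7 = neg(8) = -8
  sig9 = absv(8) = 8
  sig12 = add(8, 8) = 16
  sig13 = absv(8) = 8
  sig14 = max2(8, 8) = 8
  sig15 = sub(-8, 16) = -24
  sig16 = min2(8, 8) = 8
  sig17 = add(-24, 8) = -16

After the edit, cleaning proceeds:
  sig1: a read changed (src2 5->0; src2 5->0) — executes, giving 0.
  sig3: a read changed (sig1 10->0) — executes, giving 8.
  sig6: a read changed (sig3 10->8) — executes, giving 8 — identical to its old value.
  sig7: dirty, but its reads are unchanged (sig6 unchanged); cached -8 stands.
  sig9: dirty, but its reads are unchanged (sig6 unchanged); cached 8 stands.
  sig12: dirty, but its reads are unchanged (sig9 unchanged, sig9 unchanged); cached 16 stands.
  sig13: dirty, but its reads are unchanged (sig9 unchanged); cached 8 stands.
  sig14: dirty, but its reads are unchanged (sig13 unchanged, sig6 unchanged); cached 8 stands.
  sig15: dirty, but its reads are unchanged (sig7 unchanged, sig12 unchanged); cached -24 stands.
  sig16: dirty, but its reads are unchanged (sig13 unchanged, sig14 unchanged); cached 8 stands.
  sig17: dirty, but its reads are unchanged (sig15 unchanged, sig16 unchanged); cached -16 stands.

Note the absorption at sig6: it re-runs yet its value is the same, leaving the output's value untouched.

The edit dirties: sig1, sig3, sig6, sig7, sig9, sig12, sig13, sig14, sig15, sig16, sig17.
3 derived signals run: sig1, sig3, sig6.
Cache hits after checking: sig7, sig9, sig12, sig13, sig14, sig15, sig16, sig17.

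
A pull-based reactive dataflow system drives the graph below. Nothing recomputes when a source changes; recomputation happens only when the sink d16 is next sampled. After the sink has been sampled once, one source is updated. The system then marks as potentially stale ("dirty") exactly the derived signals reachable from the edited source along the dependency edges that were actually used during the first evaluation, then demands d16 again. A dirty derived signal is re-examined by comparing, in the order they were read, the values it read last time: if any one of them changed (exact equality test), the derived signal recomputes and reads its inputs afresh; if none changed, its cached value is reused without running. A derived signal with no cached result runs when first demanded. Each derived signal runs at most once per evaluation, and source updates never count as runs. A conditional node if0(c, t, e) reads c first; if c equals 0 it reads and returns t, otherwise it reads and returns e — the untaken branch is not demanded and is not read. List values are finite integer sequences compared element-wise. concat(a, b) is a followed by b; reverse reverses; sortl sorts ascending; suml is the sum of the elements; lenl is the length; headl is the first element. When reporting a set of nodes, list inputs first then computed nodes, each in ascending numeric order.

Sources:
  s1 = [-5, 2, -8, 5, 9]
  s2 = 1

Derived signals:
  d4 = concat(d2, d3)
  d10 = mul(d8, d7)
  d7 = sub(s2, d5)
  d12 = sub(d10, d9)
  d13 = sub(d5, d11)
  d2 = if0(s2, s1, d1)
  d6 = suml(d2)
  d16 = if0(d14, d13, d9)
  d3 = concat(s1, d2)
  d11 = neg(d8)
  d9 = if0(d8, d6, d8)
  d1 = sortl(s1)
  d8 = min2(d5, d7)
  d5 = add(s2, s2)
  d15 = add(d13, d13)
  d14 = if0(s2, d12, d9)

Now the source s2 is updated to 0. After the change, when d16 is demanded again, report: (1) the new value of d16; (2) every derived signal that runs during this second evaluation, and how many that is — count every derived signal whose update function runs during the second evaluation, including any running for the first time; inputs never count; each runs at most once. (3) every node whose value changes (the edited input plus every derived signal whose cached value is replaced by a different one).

First evaluation (everything demanded from the output):
  d5 = add(1, 1) = 2
  d7 = sub(1, 2) = -1
  d8 = min2(2, -1) = -1
  d9 = if0(d8=-1 -> else branch d8) = -1
  d14 = if0(s2=1 -> else branch d9) = -1
  d16 = if0(d14=-1 -> else branch d9) = -1

Propagation after the edit:
  d2: demanded for the first time — runs, produces [-5, 2, -8, 5, 9].
  d5: runs — s2 1->0; s2 1->0; result 0.
  d6: demanded for the first time — runs, produces 3.
  d7: runs — s2 1->0; d5 2->0; result 0.
  d8: runs — d5 2->0; d7 -1->0; result 0.
  d9: runs — d8 -1->0; d8 -1->0; result 3.
  d10: demanded for the first time — runs, produces 0.
  d12: demanded for the first time — runs, produces -3.
  d14: runs — s2 1->0; d9 -1->3; result -3.
  d16: runs — d14 -1->-3; d9 -1->3; result 3.

Key observation: a condition flipped, so demand reaches new nodes — d2, d6, d10, d12 run for the first time.

New value of d16: 3.
Derived signals that run: d2, d5, d6, d7, d8, d9, d10, d12, d14, d16 — 10 in total.
Values that change: s2, d5, d7, d8, d9, d14, d16.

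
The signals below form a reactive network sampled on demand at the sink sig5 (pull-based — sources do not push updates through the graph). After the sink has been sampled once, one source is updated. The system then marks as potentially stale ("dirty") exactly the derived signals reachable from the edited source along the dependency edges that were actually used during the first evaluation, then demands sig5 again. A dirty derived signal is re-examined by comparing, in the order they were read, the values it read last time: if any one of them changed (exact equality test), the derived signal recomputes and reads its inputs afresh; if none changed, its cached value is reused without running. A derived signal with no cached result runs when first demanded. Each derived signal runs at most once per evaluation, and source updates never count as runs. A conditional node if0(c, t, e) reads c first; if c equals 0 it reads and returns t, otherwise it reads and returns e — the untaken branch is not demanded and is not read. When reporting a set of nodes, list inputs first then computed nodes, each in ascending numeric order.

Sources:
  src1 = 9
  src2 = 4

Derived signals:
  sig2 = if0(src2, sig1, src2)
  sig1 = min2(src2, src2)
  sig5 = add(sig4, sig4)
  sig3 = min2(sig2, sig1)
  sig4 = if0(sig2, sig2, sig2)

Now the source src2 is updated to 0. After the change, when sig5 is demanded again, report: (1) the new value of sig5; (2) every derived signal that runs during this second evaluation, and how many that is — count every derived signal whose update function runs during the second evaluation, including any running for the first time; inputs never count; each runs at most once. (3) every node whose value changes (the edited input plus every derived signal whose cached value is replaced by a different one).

Initial pass — values computed on the first demand:
  sig2 = if0(src2=4 -> else branch src2) = 4
  sig4 = if0(sig2=4 -> else branch sig2) = 4
  sig5 = add(4, 4) = 8

Second demand — change propagation:
  sig1: newly demanded (no cache) — executes and yields 0.
  sig2: re-runs because src2 4->0; src2 4->0; new result 0.
  sig4: re-runs because sig2 4->0; sig2 4->0; new result 0.
  sig5: re-runs because sig4 4->0; sig4 4->0; new result 0.

The important point: the flipped condition pulls in fresh nodes; sig1 runs for the first time.

sig5 now evaluates to 0.
Run set: sig1, sig2, sig4, sig5 (4 run).
Changed values: src2, sig2, sig4, sig5.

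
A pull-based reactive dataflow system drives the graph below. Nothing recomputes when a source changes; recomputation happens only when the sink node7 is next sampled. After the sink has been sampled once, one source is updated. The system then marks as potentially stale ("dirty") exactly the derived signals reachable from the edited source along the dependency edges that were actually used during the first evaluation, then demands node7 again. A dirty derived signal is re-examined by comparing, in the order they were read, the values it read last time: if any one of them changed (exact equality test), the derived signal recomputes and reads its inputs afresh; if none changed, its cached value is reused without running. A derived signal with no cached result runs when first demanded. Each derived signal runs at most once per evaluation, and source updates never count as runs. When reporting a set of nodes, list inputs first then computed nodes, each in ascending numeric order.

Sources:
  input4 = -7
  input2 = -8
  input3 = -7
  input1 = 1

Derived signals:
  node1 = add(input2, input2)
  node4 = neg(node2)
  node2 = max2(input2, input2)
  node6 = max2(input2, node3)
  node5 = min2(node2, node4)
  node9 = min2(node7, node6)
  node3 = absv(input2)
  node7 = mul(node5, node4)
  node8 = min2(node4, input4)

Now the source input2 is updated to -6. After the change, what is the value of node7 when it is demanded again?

First evaluation (everything demanded from the output):
  node2 = max2(-8, -8) = -8
  node4 = neg(-8) = 8
  node5 = min2(-8, 8) = -8
  node7 = mul(-8, 8) = -64

Propagation after the edit:
  node2: runs — input2 -8->-6; input2 -8->-6; result -6.
  node4: runs — node2 -8->-6; result 6.
  node5: runs — node2 -8->-6; node4 8->6; result -6.
  node7: runs — node5 -8->-6; node4 8->6; result -36.

New value of node7: -36.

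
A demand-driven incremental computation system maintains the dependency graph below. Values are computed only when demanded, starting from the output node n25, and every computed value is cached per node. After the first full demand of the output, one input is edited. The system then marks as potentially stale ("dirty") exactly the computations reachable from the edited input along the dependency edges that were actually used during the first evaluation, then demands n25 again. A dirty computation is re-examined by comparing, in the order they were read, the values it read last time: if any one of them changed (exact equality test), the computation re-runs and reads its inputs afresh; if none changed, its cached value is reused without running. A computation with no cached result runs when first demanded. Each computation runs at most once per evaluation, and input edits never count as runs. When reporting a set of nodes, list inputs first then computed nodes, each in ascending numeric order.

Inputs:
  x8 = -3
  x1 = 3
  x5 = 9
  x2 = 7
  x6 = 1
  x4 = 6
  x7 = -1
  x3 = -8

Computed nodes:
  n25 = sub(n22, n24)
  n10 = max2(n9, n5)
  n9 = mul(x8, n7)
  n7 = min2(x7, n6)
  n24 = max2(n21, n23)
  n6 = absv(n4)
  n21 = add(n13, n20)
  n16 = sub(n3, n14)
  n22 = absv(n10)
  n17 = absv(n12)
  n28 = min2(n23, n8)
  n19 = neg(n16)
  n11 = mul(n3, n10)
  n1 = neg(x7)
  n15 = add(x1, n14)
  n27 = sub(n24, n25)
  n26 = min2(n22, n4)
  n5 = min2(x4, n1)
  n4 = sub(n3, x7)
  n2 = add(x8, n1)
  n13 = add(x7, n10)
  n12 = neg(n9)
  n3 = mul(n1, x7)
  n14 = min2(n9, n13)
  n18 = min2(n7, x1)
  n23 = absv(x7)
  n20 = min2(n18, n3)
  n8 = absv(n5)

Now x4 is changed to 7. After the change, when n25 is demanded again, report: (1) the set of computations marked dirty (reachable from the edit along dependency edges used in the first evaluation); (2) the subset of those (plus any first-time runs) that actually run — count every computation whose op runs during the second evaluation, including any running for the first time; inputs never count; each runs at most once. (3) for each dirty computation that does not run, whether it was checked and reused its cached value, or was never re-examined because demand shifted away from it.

First evaluation (everything demanded from the output):
  n1 = neg(-1) = 1
  n3 = mul(1, -1) = -1
  n4 = sub(-1, -1) = 0
  n5 = min2(6, 1) = 1
  n6 = absv(0) = 0
  n7 = min2(-1, 0) = -1
  n9 = mul(-3, -1) = 3
  n10 = max2(3, 1) = 3
  n13 = add(-1, 3) = 2
  n18 = min2(-1, 3) = -1
  n20 = min2(-1, -1) = -1
  n21 = add(2, -1) = 1
  n22 = absv(3) = 3
  n23 = absv(-1) = 1
  n24 = max2(1, 1) = 1
  n25 = sub(3, 1) = 2

Propagation after the edit:
  n5: runs — x4 6->7; result 1 (same value as before).
  n10: checked — values it read are unchanged (n9 unchanged, n5 unchanged); reused cached 3 without running.
  n13: checked — values it read are unchanged (x7 unchanged, n10 unchanged); reused cached 2 without running.
  n21: checked — values it read are unchanged (n13 unchanged, n20 unchanged); reused cached 1 without running.
  n22: checked — values it read are unchanged (n10 unchanged); reused cached 3 without running.
  n24: checked — values it read are unchanged (n21 unchanged, n23 unchanged); reused cached 1 without running.
  n25: checked — values it read are unchanged (n22 unchanged, n24 unchanged); reused cached 2 without running.

Key observation: the change is absorbed at n5 — it re-runs but produces the same value, and the output's value is unchanged.

Marked dirty: n5, n10, n13, n21, n22, n24, n25.
Computations that run: n5 — 1 in total.
Checked but reused from cache: n10, n13, n21, n22, n24, n25.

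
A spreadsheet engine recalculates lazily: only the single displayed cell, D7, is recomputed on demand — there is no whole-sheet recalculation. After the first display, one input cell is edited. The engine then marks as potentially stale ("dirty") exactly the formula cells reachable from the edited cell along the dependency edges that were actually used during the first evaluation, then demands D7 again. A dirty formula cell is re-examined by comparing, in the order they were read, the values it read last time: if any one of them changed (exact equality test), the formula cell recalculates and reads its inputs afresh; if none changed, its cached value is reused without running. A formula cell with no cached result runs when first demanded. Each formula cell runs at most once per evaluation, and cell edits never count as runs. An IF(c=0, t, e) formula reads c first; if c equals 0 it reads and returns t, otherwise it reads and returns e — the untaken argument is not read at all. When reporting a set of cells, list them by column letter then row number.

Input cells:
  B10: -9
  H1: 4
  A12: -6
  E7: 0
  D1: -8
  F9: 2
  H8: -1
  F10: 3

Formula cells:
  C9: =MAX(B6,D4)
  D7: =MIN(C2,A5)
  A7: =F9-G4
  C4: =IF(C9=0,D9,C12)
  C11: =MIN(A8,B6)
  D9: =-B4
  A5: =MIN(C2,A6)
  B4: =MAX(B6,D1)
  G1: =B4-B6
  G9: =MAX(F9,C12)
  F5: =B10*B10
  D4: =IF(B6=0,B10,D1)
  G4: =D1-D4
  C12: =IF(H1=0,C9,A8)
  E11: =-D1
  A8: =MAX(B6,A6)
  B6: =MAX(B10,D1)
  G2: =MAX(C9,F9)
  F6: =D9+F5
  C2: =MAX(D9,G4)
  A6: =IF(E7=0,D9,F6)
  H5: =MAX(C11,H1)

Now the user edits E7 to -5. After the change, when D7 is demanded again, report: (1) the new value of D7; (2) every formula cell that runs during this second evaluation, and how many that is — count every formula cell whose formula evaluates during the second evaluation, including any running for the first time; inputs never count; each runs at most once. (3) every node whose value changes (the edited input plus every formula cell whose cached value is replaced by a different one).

New value of D7: 8.
Formula cells that run: A5, A6, F5, F6 — 4 in total.
Values that change: A6, E7.
Key observation: a condition flipped, so demand reaches new nodes — F5, F6 run for the first time.

First evaluation (everything demanded from the output):
  B6 = MAX(-9, -8) = -8
  B4 = MAX(-8, -8) = -8
  D4 = IF(B6=0: B6=-8 -> else branch D1) = -8
  D9 = -(-8) = 8
  A6 = IF(E7=0: E7=0 -> then branch D9) = 8
  G4 = -8 - -8 = 0
  C2 = MAX(8, 0) = 8
  A5 = MIN(8, 8) = 8
  D7 = MIN(8, 8) = 8

Propagation after the edit:
  F5: demanded for the first time — runs, produces 81.
  F6: demanded for the first time — runs, produces 89.
  A6: runs — E7 0->-5; result 89.
  A5: runs — A6 8->89; result 8 (same value as before).
  D7: checked — values it read are unchanged (C2 unchanged, A5 unchanged); reused cached 8 without running.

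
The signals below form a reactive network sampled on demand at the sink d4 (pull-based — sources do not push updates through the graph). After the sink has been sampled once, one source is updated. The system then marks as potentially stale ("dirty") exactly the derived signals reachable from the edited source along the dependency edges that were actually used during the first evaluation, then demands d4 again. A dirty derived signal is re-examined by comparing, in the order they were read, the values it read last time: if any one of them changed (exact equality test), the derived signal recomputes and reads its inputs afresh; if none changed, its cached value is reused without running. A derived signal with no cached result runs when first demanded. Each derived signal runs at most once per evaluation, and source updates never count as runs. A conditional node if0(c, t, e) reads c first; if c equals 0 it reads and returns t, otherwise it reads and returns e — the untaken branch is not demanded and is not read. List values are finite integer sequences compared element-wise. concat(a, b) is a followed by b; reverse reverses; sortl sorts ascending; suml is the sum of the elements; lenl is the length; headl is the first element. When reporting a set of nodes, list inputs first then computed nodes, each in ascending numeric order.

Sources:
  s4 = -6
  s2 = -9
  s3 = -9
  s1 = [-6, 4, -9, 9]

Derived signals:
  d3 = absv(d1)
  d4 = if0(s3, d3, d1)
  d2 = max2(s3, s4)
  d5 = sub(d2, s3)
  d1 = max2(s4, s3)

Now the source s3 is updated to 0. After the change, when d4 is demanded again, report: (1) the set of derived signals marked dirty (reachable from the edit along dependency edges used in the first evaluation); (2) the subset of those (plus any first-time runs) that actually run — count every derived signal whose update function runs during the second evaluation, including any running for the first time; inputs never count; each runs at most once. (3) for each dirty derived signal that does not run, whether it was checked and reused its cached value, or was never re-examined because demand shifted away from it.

Dirty set: d1, d4.
Run set: d1, d3, d4 (3 run).
All dirty derived signals ended up running.
The important point: the flipped condition pulls in fresh nodes; d3 runs for the first time.

Initial pass — values computed on the first demand:
  d1 = max2(-6, -9) = -6
  d4 = if0(s3=-9 -> else branch d1) = -6

Second demand — change propagation:
  d1: re-runs because s3 -9->0; new result 0.
  d3: newly demanded (no cache) — executes and yields 0.
  d4: re-runs because s3 -9->0; d1 -6->0; new result 0.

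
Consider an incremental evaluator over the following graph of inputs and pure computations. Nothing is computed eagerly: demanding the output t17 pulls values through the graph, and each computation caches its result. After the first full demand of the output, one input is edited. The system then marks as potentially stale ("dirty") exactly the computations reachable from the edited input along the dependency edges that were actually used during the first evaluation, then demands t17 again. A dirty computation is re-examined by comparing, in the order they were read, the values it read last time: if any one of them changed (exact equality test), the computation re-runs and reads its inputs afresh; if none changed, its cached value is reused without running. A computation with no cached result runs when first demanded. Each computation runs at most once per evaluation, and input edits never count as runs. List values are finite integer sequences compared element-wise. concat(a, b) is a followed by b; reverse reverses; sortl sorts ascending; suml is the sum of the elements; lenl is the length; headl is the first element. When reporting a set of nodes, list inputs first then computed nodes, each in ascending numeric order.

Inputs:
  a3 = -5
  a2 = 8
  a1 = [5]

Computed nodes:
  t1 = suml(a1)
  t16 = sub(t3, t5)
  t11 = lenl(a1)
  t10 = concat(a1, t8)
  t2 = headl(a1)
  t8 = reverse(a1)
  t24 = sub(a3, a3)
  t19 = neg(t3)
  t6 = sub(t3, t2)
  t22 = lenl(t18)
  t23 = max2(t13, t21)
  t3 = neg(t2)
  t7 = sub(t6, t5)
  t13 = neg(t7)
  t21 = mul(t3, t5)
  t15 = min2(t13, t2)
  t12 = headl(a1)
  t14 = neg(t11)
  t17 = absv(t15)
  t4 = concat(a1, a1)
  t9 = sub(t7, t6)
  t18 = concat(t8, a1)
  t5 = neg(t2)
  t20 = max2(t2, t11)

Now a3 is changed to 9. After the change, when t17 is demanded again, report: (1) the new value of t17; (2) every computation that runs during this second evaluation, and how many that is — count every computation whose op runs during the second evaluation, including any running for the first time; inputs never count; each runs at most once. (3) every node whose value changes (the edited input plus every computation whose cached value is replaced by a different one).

Initial pass — values computed on the first demand:
  t2 = headl([5]) = 5
  t3 = neg(5) = -5
  t5 = neg(5) = -5
  t6 = sub(-5, 5) = -10
  t7 = sub(-10, -5) = -5
  t13 = neg(-5) = 5
  t15 = min2(5, 5) = 5
  t17 = absv(5) = 5

Second demand — change propagation:
  no demanded computation ever read a3, so the edit dirties nothing and nothing runs.

The important point: nothing the output needs ever reads a3, so the edit is invisible to it.

t17 now evaluates to 5.
Run set: none (0 run).
Changed values: a3.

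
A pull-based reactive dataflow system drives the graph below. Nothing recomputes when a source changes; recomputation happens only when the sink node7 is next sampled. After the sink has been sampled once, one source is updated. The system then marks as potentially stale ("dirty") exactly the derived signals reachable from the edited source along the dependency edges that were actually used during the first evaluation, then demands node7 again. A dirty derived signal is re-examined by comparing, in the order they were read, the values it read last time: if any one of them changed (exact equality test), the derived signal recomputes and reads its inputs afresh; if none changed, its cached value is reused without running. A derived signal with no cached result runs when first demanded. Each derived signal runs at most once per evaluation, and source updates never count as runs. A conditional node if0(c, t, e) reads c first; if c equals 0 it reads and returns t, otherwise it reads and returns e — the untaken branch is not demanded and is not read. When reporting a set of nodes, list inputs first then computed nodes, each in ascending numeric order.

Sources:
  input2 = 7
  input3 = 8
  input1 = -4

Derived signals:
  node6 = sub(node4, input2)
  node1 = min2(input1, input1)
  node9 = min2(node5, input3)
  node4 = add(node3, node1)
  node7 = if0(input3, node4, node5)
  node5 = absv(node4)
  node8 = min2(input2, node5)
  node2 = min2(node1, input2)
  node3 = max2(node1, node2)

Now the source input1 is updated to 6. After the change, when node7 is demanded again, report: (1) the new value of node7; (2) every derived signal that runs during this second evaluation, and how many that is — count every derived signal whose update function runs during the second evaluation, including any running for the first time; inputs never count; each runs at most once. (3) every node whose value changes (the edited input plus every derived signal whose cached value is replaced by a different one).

First evaluation (everything demanded from the output):
  node1 = min2(-4, -4) = -4
  node2 = min2(-4, 7) = -4
  node3 = max2(-4, -4) = -4
  node4 = add(-4, -4) = -8
  node5 = absv(-8) = 8
  node7 = if0(input3=8 -> else branch node5) = 8

Propagation after the edit:
  node1: runs — input1 -4->6; input1 -4->6; result 6.
  node2: runs — node1 -4->6; result 6.
  node3: runs — node1 -4->6; node2 -4->6; result 6.
  node4: runs — node3 -4->6; node1 -4->6; result 12.
  node5: runs — node4 -8->12; result 12.
  node7: runs — node5 8->12; result 12.

New value of node7: 12.
Derived signals that run: node1, node2, node3, node4, node5, node7 — 6 in total.
Values that change: input1, node1, node2, node3, node4, node5, node7.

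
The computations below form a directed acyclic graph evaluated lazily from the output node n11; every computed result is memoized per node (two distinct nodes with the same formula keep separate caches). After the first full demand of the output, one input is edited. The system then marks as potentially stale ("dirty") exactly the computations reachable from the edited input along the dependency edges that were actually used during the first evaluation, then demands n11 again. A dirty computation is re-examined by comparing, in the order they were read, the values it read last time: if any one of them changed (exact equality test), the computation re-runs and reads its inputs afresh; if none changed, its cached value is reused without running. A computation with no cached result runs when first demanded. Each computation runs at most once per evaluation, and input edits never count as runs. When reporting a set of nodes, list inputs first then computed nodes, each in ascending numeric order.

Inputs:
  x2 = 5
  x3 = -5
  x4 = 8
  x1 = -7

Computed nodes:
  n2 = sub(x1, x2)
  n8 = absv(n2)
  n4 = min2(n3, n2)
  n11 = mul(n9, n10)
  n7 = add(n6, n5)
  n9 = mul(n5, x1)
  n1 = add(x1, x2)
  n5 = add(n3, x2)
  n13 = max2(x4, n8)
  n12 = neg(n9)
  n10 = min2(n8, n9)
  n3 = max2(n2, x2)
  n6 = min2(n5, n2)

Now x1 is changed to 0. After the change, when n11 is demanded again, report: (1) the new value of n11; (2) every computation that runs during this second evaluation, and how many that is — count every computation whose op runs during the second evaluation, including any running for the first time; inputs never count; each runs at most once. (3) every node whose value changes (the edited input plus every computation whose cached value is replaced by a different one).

First demand of the output computes:
  n2 = sub(-7, 5) = -12
  n3 = max2(-12, 5) = 5
  n5 = add(5, 5) = 10
  n8 = absv(-12) = 12
  n9 = mul(10, -7) = -70
  n10 = min2(12, -70) = -70
  n11 = mul(-70, -70) = 4900

After the edit, cleaning proceeds:
  n2: a read changed (x1 -7->0) — executes, giving -5.
  n3: a read changed (n2 -12->-5) — executes, giving 5 — identical to its old value.
  n5: dirty, but its reads are unchanged (n3 unchanged, x2 unchanged); cached 10 stands.
  n8: a read changed (n2 -12->-5) — executes, giving 5.
  n9: a read changed (x1 -7->0) — executes, giving 0.
  n10: a read changed (n8 12->5; n9 -70->0) — executes, giving 0.
  n11: a read changed (n9 -70->0; n10 -70->0) — executes, giving 0.

Note where the cutoff bites: n5 is checked, finds nothing changed, and keeps its cache.

Demanding n11 again yields 0.
6 computations run: n2, n3, n8, n9, n10, n11.
The nodes whose values change: x1, n2, n8, n9, n10, n11.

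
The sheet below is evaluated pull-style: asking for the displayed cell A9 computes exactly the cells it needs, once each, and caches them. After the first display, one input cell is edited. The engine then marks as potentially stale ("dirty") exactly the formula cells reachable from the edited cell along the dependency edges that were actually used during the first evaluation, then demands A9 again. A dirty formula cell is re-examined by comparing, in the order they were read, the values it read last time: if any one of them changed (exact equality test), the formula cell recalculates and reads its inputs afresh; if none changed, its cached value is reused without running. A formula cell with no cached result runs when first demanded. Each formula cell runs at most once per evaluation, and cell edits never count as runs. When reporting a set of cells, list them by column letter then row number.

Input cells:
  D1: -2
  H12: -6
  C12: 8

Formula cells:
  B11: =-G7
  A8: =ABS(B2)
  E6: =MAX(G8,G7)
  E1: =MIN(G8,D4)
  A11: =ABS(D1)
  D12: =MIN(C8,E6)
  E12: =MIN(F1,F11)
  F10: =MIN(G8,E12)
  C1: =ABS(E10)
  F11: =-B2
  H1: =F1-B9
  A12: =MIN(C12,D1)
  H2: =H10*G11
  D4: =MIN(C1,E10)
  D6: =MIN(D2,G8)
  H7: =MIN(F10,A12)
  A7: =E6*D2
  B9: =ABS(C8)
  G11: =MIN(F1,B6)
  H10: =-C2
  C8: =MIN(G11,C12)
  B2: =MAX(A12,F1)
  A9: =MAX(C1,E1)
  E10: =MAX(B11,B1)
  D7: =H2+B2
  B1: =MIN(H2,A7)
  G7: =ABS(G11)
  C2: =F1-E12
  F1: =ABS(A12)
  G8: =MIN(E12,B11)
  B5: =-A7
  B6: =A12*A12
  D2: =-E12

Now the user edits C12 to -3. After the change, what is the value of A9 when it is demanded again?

First demand of the output computes:
  A12 = MIN(8, -2) = -2
  B6 = -2 * -2 = 4
  F1 = ABS(-2) = 2
  B2 = MAX(-2, 2) = 2
  F11 = -(2) = -2
  E12 = MIN(2, -2) = -2
  C2 = 2 - -2 = 4
  D2 = -(-2) = 2
  G11 = MIN(2, 4) = 2
  G7 = ABS(2) = 2
  B11 = -(2) = -2
  G8 = MIN(-2, -2) = -2
  E6 = MAX(-2, 2) = 2
  A7 = 2 * 2 = 4
  H10 = -(4) = -4
  H2 = -4 * 2 = -8
  B1 = MIN(-8, 4) = -8
  E10 = MAX(-2, -8) = -2
  C1 = ABS(-2) = 2
  D4 = MIN(2, -2) = -2
  E1 = MIN(-2, -2) = -2
  A9 = MAX(2, -2) = 2

After the edit, cleaning proceeds:
  A12: a read changed (C12 8->-3) — executes, giving -3.
  B6: a read changed (A12 -2->-3; A12 -2->-3) — executes, giving 9.
  F1: a read changed (A12 -2->-3) — executes, giving 3.
  B2: a read changed (A12 -2->-3; F1 2->3) — executes, giving 3.
  F11: a read changed (B2 2->3) — executes, giving -3.
  E12: a read changed (F1 2->3; F11 -2->-3) — executes, giving -3.
  C2: a read changed (F1 2->3; E12 -2->-3) — executes, giving 6.
  D2: a read changed (E12 -2->-3) — executes, giving 3.
  G11: a read changed (F1 2->3; B6 4->9) — executes, giving 3.
  G7: a read changed (G11 2->3) — executes, giving 3.
  B11: a read changed (G7 2->3) — executes, giving -3.
  G8: a read changed (E12 -2->-3; B11 -2->-3) — executes, giving -3.
  E6: a read changed (G8 -2->-3; G7 2->3) — executes, giving 3.
  A7: a read changed (E6 2->3; D2 2->3) — executes, giving 9.
  H10: a read changed (C2 4->6) — executes, giving -6.
  H2: a read changed (H10 -4->-6; G11 2->3) — executes, giving -18.
  B1: a read changed (H2 -8->-18; A7 4->9) — executes, giving -18.
  E10: a read changed (B11 -2->-3; B1 -8->-18) — executes, giving -3.
  C1: a read changed (E10 -2->-3) — executes, giving 3.
  D4: a read changed (C1 2->3; E10 -2->-3) — executes, giving -3.
  E1: a read changed (G8 -2->-3; D4 -2->-3) — executes, giving -3.
  A9: a read changed (C1 2->3; E1 -2->-3) — executes, giving 3.

Demanding A9 again yields 3.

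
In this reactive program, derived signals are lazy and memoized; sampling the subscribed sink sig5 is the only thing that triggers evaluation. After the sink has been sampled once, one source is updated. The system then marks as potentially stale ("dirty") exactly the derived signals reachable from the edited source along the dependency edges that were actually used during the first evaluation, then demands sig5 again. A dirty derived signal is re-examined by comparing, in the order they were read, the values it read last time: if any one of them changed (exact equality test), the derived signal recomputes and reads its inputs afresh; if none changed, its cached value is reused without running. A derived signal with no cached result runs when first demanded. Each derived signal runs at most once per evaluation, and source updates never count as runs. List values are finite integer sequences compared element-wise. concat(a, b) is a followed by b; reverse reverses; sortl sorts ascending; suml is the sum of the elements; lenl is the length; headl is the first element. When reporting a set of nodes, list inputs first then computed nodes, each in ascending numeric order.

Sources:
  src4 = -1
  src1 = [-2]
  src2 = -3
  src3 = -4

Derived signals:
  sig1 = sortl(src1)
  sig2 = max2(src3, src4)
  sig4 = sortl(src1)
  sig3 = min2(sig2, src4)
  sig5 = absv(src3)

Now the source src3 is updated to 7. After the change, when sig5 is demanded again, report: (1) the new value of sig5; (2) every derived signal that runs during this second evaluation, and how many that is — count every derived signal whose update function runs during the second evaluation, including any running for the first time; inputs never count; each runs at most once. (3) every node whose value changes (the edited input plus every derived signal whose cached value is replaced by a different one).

Demanding sig5 again yields 7.
1 derived signals run: sig5.
The nodes whose values change: src3, sig5.

First demand of the output computes:
  sig5 = absv(-4) = 4

After the edit, cleaning proceeds:
  sig5: a read changed (src3 -4->7) — executes, giving 7.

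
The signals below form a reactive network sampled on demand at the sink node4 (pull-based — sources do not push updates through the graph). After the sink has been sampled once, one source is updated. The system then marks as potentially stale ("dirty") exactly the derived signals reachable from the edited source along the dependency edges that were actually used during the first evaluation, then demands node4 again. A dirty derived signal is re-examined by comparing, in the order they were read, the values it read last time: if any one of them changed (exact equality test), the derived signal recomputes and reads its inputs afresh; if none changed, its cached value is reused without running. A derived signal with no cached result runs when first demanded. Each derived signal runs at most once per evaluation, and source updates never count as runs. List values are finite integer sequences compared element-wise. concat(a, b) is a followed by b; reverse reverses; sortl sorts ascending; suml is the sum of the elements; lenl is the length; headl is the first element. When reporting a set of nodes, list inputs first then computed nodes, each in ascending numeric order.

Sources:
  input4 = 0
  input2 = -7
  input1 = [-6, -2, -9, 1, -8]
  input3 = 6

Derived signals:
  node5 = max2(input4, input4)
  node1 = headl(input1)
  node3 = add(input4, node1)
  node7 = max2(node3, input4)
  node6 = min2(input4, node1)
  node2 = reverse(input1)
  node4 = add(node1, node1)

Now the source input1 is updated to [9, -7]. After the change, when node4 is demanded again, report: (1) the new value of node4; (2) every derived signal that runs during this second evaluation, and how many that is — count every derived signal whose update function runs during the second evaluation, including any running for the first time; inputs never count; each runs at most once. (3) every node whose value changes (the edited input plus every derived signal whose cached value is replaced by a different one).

node4 now evaluates to 18.
Run set: node1, node4 (2 run).
Changed values: input1, node1, node4.

Initial pass — values computed on the first demand:
  node1 = headl([-6, -2, -9, 1, -8]) = -6
  node4 = add(-6, -6) = -12

Second demand — change propagation:
  node1: re-runs because input1 [-6, -2, -9, 1, -8]->[9, -7]; new result 9.
  node4: re-runs because node1 -6->9; node1 -6->9; new result 18.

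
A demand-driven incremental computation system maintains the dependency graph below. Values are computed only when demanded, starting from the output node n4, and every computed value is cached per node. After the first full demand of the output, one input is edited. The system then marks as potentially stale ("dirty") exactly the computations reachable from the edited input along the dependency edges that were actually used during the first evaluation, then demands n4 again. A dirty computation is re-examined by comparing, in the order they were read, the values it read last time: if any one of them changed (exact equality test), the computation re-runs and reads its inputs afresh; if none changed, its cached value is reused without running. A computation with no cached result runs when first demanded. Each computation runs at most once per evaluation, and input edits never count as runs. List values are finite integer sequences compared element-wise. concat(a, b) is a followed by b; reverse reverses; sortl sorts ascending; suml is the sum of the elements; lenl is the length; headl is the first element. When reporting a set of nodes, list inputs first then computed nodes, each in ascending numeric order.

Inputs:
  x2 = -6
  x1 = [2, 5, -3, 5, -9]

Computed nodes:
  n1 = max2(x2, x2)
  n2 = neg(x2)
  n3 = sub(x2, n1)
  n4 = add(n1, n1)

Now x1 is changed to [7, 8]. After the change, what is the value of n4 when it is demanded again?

First evaluation (everything demanded from the output):
  n1 = max2(-6, -6) = -6
  n4 = add(-6, -6) = -12

Propagation after the edit:
  x1 feeds no computation that the output demands — nothing is marked dirty and nothing runs.

Key observation: x1 is never demanded by the output, so the edit triggers no recomputation at all.

New value of n4: -12.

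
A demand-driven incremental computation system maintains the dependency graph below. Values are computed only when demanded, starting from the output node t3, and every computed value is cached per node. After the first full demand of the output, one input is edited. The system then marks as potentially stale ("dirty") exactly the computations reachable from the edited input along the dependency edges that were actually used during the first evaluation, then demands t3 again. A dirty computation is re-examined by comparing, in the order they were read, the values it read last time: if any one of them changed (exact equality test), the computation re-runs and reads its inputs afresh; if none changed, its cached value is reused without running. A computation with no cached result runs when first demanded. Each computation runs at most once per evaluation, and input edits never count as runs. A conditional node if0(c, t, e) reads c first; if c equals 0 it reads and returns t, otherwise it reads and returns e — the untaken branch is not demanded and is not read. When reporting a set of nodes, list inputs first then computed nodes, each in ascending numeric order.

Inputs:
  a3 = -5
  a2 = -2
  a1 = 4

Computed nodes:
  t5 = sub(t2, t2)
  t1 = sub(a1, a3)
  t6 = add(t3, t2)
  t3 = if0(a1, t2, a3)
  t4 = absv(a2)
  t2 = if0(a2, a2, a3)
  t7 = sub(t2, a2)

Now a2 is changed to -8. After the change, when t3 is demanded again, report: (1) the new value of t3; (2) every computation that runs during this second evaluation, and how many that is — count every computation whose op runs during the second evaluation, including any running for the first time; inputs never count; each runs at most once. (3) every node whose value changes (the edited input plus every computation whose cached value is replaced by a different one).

New value of t3: -5.
Computations that run: none — 0 in total.
Values that change: a2.
Key observation: a2 is never demanded by the output, so the edit triggers no recomputation at all.

First evaluation (everything demanded from the output):
  t3 = if0(a1=4 -> else branch a3) = -5

Propagation after the edit:
  a2 feeds no computation that the output demands — nothing is marked dirty and nothing runs.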